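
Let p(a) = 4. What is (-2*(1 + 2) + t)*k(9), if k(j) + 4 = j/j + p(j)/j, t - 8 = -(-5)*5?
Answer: -69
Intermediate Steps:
t = 33 (t = 8 - (-5)*5 = 8 - 5*(-5) = 8 + 25 = 33)
k(j) = -3 + 4/j (k(j) = -4 + (j/j + 4/j) = -4 + (1 + 4/j) = -3 + 4/j)
(-2*(1 + 2) + t)*k(9) = (-2*(1 + 2) + 33)*(-3 + 4/9) = (-2*3 + 33)*(-3 + 4*(⅑)) = (-6 + 33)*(-3 + 4/9) = 27*(-23/9) = -69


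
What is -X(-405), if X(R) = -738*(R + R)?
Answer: -597780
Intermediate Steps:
X(R) = -1476*R
-X(-405) = -(-1476)*(-405) = -1*597780 = -597780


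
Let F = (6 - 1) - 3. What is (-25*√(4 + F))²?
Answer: 3750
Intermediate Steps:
F = 2 (F = 5 - 3 = 2)
(-25*√(4 + F))² = (-25*√(4 + 2))² = (-25*√6)² = 3750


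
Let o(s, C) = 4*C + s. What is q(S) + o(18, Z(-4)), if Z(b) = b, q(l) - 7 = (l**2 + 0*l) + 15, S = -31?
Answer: 985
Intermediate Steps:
q(l) = 22 + l**2 (q(l) = 7 + ((l**2 + 0*l) + 15) = 7 + ((l**2 + 0) + 15) = 7 + (l**2 + 15) = 7 + (15 + l**2) = 22 + l**2)
o(s, C) = s + 4*C
q(S) + o(18, Z(-4)) = (22 + (-31)**2) + (18 + 4*(-4)) = (22 + 961) + (18 - 16) = 983 + 2 = 985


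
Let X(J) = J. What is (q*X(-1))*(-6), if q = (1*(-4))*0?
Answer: 0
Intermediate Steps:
q = 0 (q = -4*0 = 0)
(q*X(-1))*(-6) = (0*(-1))*(-6) = 0*(-6) = 0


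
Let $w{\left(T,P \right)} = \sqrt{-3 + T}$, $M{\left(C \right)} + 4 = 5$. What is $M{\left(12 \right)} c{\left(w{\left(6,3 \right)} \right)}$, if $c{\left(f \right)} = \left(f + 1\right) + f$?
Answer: $1 + 2 \sqrt{3} \approx 4.4641$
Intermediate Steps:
$M{\left(C \right)} = 1$ ($M{\left(C \right)} = -4 + 5 = 1$)
$c{\left(f \right)} = 1 + 2 f$ ($c{\left(f \right)} = \left(1 + f\right) + f = 1 + 2 f$)
$M{\left(12 \right)} c{\left(w{\left(6,3 \right)} \right)} = 1 \left(1 + 2 \sqrt{-3 + 6}\right) = 1 \left(1 + 2 \sqrt{3}\right) = 1 + 2 \sqrt{3}$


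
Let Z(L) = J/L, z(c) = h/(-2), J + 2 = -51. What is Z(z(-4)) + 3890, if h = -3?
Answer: 11564/3 ≈ 3854.7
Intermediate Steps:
J = -53 (J = -2 - 51 = -53)
z(c) = 3/2 (z(c) = -3/(-2) = -3*(-½) = 3/2)
Z(L) = -53/L
Z(z(-4)) + 3890 = -53/3/2 + 3890 = -53*⅔ + 3890 = -106/3 + 3890 = 11564/3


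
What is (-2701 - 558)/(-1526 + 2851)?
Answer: -3259/1325 ≈ -2.4596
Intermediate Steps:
(-2701 - 558)/(-1526 + 2851) = -3259/1325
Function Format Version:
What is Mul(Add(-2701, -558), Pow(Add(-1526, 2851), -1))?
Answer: Rational(-3259, 1325) ≈ -2.4596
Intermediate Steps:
Mul(Add(-2701, -558), Pow(Add(-1526, 2851), -1)) = Mul(-3259, Pow(1325, -1)) = Mul(-3259, Rational(1, 1325)) = Rational(-3259, 1325)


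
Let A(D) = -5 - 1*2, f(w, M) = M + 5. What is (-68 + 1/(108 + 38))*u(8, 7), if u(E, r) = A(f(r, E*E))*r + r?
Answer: 208467/73 ≈ 2855.7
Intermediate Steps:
f(w, M) = 5 + M
A(D) = -7 (A(D) = -5 - 2 = -7)
u(E, r) = -6*r (u(E, r) = -7*r + r = -6*r)
(-68 + 1/(108 + 38))*u(8, 7) = (-68 + 1/(108 + 38))*(-6*7) = (-68 + 1/146)*(-42) = -9927/146*(-42) = 208467/73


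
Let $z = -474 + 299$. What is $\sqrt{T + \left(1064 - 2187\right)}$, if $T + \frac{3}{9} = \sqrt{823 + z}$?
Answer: $\frac{\sqrt{-10110 + 162 \sqrt{2}}}{3} \approx 33.134 i$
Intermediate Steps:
$z = -175$
$T = - \frac{1}{3} + 18 \sqrt{2}$ ($T = - \frac{1}{3} + \sqrt{823 - 175} = - \frac{1}{3} + \sqrt{648} = - \frac{1}{3} + 18 \sqrt{2} \approx 25.122$)
$\sqrt{T + \left(1064 - 2187\right)} = \sqrt{\left(- \frac{1}{3} + 18 \sqrt{2}\right) + \left(1064 - 2187\right)} = \sqrt{\left(- \frac{1}{3} + 18 \sqrt{2}\right) - 1123} = \sqrt{- \frac{3370}{3} + 18 \sqrt{2}}$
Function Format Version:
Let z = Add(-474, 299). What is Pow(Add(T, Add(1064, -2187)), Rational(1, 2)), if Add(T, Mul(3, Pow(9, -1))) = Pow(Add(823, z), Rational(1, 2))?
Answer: Mul(Rational(1, 3), Pow(Add(-10110, Mul(162, Pow(2, Rational(1, 2)))), Rational(1, 2))) ≈ Mul(33.134, I)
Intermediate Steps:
z = -175
T = Add(Rational(-1, 3), Mul(18, Pow(2, Rational(1, 2)))) (T = Add(Rational(-1, 3), Pow(Add(823, -175), Rational(1, 2))) = Add(Rational(-1, 3), Pow(648, Rational(1, 2))) = Add(Rational(-1, 3), Mul(18, Pow(2, Rational(1, 2)))) ≈ 25.122)
Pow(Add(T, Add(1064, -2187)), Rational(1, 2)) = Pow(Add(Add(Rational(-1, 3), Mul(18, Pow(2, Rational(1, 2)))), Add(1064, -2187)), Rational(1, 2)) = Pow(Add(Add(Rational(-1, 3), Mul(18, Pow(2, Rational(1, 2)))), -1123), Rational(1, 2)) = Pow(Add(Rational(-3370, 3), Mul(18, Pow(2, Rational(1, 2)))), Rational(1, 2))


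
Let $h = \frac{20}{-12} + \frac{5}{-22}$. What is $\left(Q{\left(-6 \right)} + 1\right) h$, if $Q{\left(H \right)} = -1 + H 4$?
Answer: $\frac{500}{11} \approx 45.455$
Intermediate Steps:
$Q{\left(H \right)} = -1 + 4 H$
$h = - \frac{125}{66}$ ($h = 20 \left(- \frac{1}{12}\right) + 5 \left(- \frac{1}{22}\right) = - \frac{5}{3} - \frac{5}{22} = - \frac{125}{66} \approx -1.8939$)
$\left(Q{\left(-6 \right)} + 1\right) h = \left(\left(-1 + 4 \left(-6\right)\right) + 1\right) \left(- \frac{125}{66}\right) = \left(\left(-1 - 24\right) + 1\right) \left(- \frac{125}{66}\right) = \left(-25 + 1\right) \left(- \frac{125}{66}\right) = \left(-24\right) \left(- \frac{125}{66}\right) = \frac{500}{11}$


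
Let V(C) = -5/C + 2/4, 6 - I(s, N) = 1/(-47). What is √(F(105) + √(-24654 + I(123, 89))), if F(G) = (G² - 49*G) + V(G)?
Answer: √(22914217662 + 82908*I*√54447385)/1974 ≈ 76.691 + 1.0236*I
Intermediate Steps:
I(s, N) = 283/47 (I(s, N) = 6 - 1/(-47) = 6 - 1*(-1/47) = 6 + 1/47 = 283/47)
V(C) = ½ - 5/C (V(C) = -5/C + 2*(¼) = -5/C + ½ = ½ - 5/C)
F(G) = G² - 49*G + (-10 + G)/(2*G) (F(G) = (G² - 49*G) + (-10 + G)/(2*G) = G² - 49*G + (-10 + G)/(2*G))
√(F(105) + √(-24654 + I(123, 89))) = √((½ + 105² - 49*105 - 5/105) + √(-24654 + 283/47)) = √((½ + 11025 - 5145 - 5*1/105) + √(-1158455/47)) = √((½ + 11025 - 5145 - 1/21) + I*√54447385/47) = √(246979/42 + I*√54447385/47)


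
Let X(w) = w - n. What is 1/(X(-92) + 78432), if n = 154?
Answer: 1/78186 ≈ 1.2790e-5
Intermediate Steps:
X(w) = -154 + w (X(w) = w - 1*154 = w - 154 = -154 + w)
1/(X(-92) + 78432) = 1/((-154 - 92) + 78432) = 1/(-246 + 78432) = 1/78186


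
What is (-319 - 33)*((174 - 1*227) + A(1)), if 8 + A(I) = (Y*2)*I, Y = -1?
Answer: 22176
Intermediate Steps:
A(I) = -8 - 2*I (A(I) = -8 + (-1*2)*I = -8 - 2*I)
(-319 - 33)*((174 - 1*227) + A(1)) = (-319 - 33)*((174 - 1*227) + (-8 - 2*1)) = -352*((174 - 227) + (-8 - 2)) = -352*(-53 - 10) = -352*(-63) = 22176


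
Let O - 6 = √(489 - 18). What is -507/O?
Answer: 1014/145 - 169*√471/145 ≈ -18.302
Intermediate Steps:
O = 6 + √471 (O = 6 + √(489 - 18) = 6 + √471 ≈ 27.703)
-507/O = -507/(6 + √471)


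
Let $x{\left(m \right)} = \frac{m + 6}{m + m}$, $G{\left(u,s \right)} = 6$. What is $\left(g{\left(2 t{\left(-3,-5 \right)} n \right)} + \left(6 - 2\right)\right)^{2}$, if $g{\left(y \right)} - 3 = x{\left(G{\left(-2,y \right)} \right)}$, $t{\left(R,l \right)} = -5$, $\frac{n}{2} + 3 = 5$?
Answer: $64$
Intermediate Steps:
$n = 4$ ($n = -6 + 2 \cdot 5 = -6 + 10 = 4$)
$x{\left(m \right)} = \frac{6 + m}{2 m}$
$g{\left(y \right)} = 4$ ($g{\left(y \right)} = 3 + \frac{6 + 6}{2 \cdot 6} = 3 + \frac{1}{2} \cdot \frac{1}{6} \cdot 12 = 3 + 1 = 4$)
$\left(g{\left(2 t{\left(-3,-5 \right)} n \right)} + \left(6 - 2\right)\right)^{2} = \left(4 + \left(6 - 2\right)\right)^{2} = \left(4 + 4\right)^{2} = 8^{2} = 64$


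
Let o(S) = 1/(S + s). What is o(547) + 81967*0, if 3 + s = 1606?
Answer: 1/2150 ≈ 0.00046512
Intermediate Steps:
s = 1603 (s = -3 + 1606 = 1603)
o(S) = 1/(1603 + S) (o(S) = 1/(S + 1603) = 1/(1603 + S))
o(547) + 81967*0 = 1/(1603 + 547) + 81967*0 = 1/2150 + 0 = 1/2150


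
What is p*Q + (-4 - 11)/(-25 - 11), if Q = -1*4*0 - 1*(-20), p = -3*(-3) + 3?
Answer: 2885/12 ≈ 240.42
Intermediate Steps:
p = 12 (p = 9 + 3 = 12)
Q = 20 (Q = -4*0 + 20 = 0 + 20 = 20)
p*Q + (-4 - 11)/(-25 - 11) = 12*20 + (-4 - 11)/(-25 - 11) = 240 - 15/(-36) = 240 - 15*(-1/36) = 240 + 5/12 = 2885/12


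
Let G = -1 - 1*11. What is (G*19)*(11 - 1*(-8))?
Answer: -4332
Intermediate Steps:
G = -12 (G = -1 - 11 = -12)
(G*19)*(11 - 1*(-8)) = (-12*19)*(11 - 1*(-8)) = -228*(11 + 8) = -228*19 = -4332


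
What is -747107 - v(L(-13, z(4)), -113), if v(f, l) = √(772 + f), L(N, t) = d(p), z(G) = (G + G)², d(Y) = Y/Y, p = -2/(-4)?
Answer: -747107 - √773 ≈ -7.4714e+5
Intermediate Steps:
p = ½ (p = -2*(-¼) = ½ ≈ 0.50000)
d(Y) = 1
z(G) = 4*G² (z(G) = (2*G)² = 4*G²)
L(N, t) = 1
-747107 - v(L(-13, z(4)), -113) = -747107 - √(772 + 1) = -747107 - √773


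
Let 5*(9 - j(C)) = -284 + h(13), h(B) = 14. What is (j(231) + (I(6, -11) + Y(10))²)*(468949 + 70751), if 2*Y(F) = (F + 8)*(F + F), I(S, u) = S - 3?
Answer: 18108014400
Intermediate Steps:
I(S, u) = -3 + S
j(C) = 63 (j(C) = 9 - (-284 + 14)/5 = 9 - ⅕*(-270) = 9 + 54 = 63)
Y(F) = F*(8 + F) (Y(F) = ((F + 8)*(F + F))/2 = ((8 + F)*(2*F))/2 = (2*F*(8 + F))/2 = F*(8 + F))
(j(231) + (I(6, -11) + Y(10))²)*(468949 + 70751) = (63 + ((-3 + 6) + 10*(8 + 10))²)*(468949 + 70751) = (63 + (3 + 10*18)²)*539700 = (63 + (3 + 180)²)*539700 = (63 + 183²)*539700 = (63 + 33489)*539700 = 33552*539700 = 18108014400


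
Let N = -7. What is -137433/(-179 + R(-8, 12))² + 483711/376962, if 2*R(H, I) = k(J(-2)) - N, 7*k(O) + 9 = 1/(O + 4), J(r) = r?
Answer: -9618461727331/3055246978694 ≈ -3.1482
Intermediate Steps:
k(O) = -9/7 + 1/(7*(4 + O)) (k(O) = -9/7 + 1/(7*(O + 4)) = -9/7 + 1/(7*(4 + O)))
R(H, I) = 81/28 (R(H, I) = ((-35 - 9*(-2))/(7*(4 - 2)) - 1*(-7))/2 = ((⅐)*(-35 + 18)/2 + 7)/2 = ((⅐)*(½)*(-17) + 7)/2 = (-17/14 + 7)/2 = (½)*(81/14) = 81/28)
-137433/(-179 + R(-8, 12))² + 483711/376962 = -137433/(-179 + 81/28)² + 483711/376962 = -137433/((-4931/28)²) + 483711*(1/376962) = -137433/24314761/784 + 161237/125654 = -137433*784/24314761 + 161237/125654 = -107747472/24314761 + 161237/125654 = -9618461727331/3055246978694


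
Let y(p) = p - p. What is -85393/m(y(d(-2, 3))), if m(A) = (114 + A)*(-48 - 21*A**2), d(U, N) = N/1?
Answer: 85393/5472 ≈ 15.605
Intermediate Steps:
d(U, N) = N (d(U, N) = N*1 = N)
y(p) = 0
m(A) = (-48 - 21*A**2)*(114 + A)
-85393/m(y(d(-2, 3))) = -85393/(-5472 - 2394*0**2 - 48*0 - 21*0**3) = -85393/(-5472 - 2394*0 + 0 - 21*0) = -85393/(-5472 + 0 + 0 + 0) = -85393/(-5472) = -85393*(-1/5472) = 85393/5472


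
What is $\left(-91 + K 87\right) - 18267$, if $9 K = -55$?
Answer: $- \frac{56669}{3} \approx -18890.0$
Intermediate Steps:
$K = - \frac{55}{9}$ ($K = \frac{1}{9} \left(-55\right) = - \frac{55}{9} \approx -6.1111$)
$\left(-91 + K 87\right) - 18267 = \left(-91 - \frac{1595}{3}\right) - 18267 = - \frac{1868}{3} - 18267 = - \frac{56669}{3}$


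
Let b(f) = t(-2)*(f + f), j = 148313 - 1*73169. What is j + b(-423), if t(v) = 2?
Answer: 73452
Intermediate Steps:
j = 75144 (j = 148313 - 73169 = 75144)
b(f) = 4*f (b(f) = 2*(f + f) = 2*(2*f) = 4*f)
j + b(-423) = 75144 + 4*(-423) = 75144 - 1692 = 73452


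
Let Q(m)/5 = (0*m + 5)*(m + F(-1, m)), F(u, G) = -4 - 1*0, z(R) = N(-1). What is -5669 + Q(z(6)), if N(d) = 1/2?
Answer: -11513/2 ≈ -5756.5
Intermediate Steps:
N(d) = 1/2 (N(d) = 1*(1/2) = 1/2)
z(R) = 1/2
F(u, G) = -4 (F(u, G) = -4 + 0 = -4)
Q(m) = -100 + 25*m (Q(m) = 5*((0*m + 5)*(m - 4)) = 5*((0 + 5)*(-4 + m)) = 5*(5*(-4 + m)) = 5*(-20 + 5*m) = -100 + 25*m)
-5669 + Q(z(6)) = -5669 + (-100 + 25*(1/2)) = -5669 + (-100 + 25/2) = -5669 - 175/2 = -11513/2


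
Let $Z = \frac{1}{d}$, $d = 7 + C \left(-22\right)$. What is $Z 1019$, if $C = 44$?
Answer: $- \frac{1019}{961} \approx -1.0604$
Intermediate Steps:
$d = -961$ ($d = 7 + 44 \left(-22\right) = 7 - 968 = -961$)
$Z = - \frac{1}{961}$ ($Z = \frac{1}{-961} = - \frac{1}{961} \approx -0.0010406$)
$Z 1019 = \left(- \frac{1}{961}\right) 1019 = - \frac{1019}{961}$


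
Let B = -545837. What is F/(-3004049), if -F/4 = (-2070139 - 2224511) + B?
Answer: -19361948/3004049 ≈ -6.4453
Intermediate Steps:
F = 19361948 (F = -4*((-2070139 - 2224511) - 545837) = -4*(-4294650 - 545837) = -4*(-4840487) = 19361948)
F/(-3004049) = 19361948/(-3004049) = 19361948*(-1/3004049) = -19361948/3004049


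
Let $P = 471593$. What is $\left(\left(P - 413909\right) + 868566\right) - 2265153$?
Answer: $-1338903$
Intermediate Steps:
$\left(\left(P - 413909\right) + 868566\right) - 2265153 = \left(\left(471593 - 413909\right) + 868566\right) - 2265153 = \left(57684 + 868566\right) - 2265153 = 926250 - 2265153 = -1338903$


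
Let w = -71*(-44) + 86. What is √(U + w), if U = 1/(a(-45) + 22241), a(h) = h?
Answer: √395361594389/11098 ≈ 56.657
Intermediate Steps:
w = 3210 (w = 3124 + 86 = 3210)
U = 1/22196 (U = 1/(-45 + 22241) = 1/22196 ≈ 4.5053e-5)
√(U + w) = √(1/22196 + 3210) = √(71249161/22196) = √395361594389/11098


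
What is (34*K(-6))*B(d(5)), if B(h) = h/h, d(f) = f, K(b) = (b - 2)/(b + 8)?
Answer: -136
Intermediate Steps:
K(b) = (-2 + b)/(8 + b)
B(h) = 1
(34*K(-6))*B(d(5)) = (34*((-2 - 6)/(8 - 6)))*1 = (34*(-8/2))*1 = (34*((½)*(-8)))*1 = (34*(-4))*1 = -136*1 = -136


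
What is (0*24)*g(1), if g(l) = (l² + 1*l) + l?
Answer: 0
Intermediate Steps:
g(l) = l² + 2*l (g(l) = (l² + l) + l = (l + l²) + l = l² + 2*l)
(0*24)*g(1) = (0*24)*(1*(2 + 1)) = 0*(1*3) = 0*3 = 0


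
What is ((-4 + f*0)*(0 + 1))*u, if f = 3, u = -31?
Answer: 124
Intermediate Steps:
((-4 + f*0)*(0 + 1))*u = ((-4 + 3*0)*(0 + 1))*(-31) = ((-4 + 0)*1)*(-31) = -4*1*(-31) = -4*(-31) = 124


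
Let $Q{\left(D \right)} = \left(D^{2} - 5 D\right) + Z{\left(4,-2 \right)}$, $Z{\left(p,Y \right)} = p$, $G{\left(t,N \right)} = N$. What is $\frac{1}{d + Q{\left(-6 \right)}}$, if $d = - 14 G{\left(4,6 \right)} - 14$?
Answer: $- \frac{1}{28} \approx -0.035714$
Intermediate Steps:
$d = -98$ ($d = \left(-14\right) 6 - 14 = -84 - 14 = -98$)
$Q{\left(D \right)} = 4 + D^{2} - 5 D$ ($Q{\left(D \right)} = \left(D^{2} - 5 D\right) + 4 = 4 + D^{2} - 5 D$)
$\frac{1}{d + Q{\left(-6 \right)}} = \frac{1}{-98 + \left(4 + \left(-6\right)^{2} - -30\right)} = \frac{1}{-98 + \left(4 + 36 + 30\right)} = \frac{1}{-98 + 70} = \frac{1}{-28} = - \frac{1}{28}$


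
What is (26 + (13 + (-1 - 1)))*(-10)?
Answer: -370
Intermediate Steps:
(26 + (13 + (-1 - 1)))*(-10) = (26 + (13 - 2))*(-10) = (26 + 11)*(-10) = 37*(-10) = -370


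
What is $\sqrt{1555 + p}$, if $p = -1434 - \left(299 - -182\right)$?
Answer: $6 i \sqrt{10} \approx 18.974 i$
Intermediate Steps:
$p = -1915$ ($p = -1434 - \left(299 + 182\right) = -1434 - 481 = -1915$)
$\sqrt{1555 + p} = \sqrt{1555 - 1915} = \sqrt{-360} = 6 i \sqrt{10}$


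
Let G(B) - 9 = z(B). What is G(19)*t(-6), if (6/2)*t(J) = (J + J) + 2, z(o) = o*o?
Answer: -3700/3 ≈ -1233.3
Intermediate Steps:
z(o) = o²
G(B) = 9 + B²
t(J) = ⅔ + 2*J/3 (t(J) = ((J + J) + 2)/3 = (2*J + 2)/3 = (2 + 2*J)/3 = ⅔ + 2*J/3)
G(19)*t(-6) = (9 + 19²)*(⅔ + (⅔)*(-6)) = (9 + 361)*(⅔ - 4) = 370*(-10/3) = -3700/3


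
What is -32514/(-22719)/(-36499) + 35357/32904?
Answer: 9772563104387/9094893526008 ≈ 1.0745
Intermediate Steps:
-32514/(-22719)/(-36499) + 35357/32904 = -32514*(-1/22719)*(-1/36499) + 35357*(1/32904) = (10838/7573)*(-1/36499) + 35357/32904 = -10838/276406927 + 35357/32904 = 9772563104387/9094893526008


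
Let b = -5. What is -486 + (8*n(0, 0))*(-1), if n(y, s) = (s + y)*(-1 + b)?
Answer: -486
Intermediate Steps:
n(y, s) = -6*s - 6*y (n(y, s) = (s + y)*(-1 - 5) = (s + y)*(-6) = -6*s - 6*y)
-486 + (8*n(0, 0))*(-1) = -486 + (8*(-6*0 - 6*0))*(-1) = -486 + (8*(0 + 0))*(-1) = -486 + (8*0)*(-1) = -486 + 0*(-1) = -486 + 0 = -486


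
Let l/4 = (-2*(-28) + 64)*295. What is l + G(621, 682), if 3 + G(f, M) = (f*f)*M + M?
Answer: 263149441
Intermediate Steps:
l = 141600 (l = 4*((-2*(-28) + 64)*295) = 4*((56 + 64)*295) = 4*(120*295) = 4*35400 = 141600)
G(f, M) = -3 + M + M*f² (G(f, M) = -3 + ((f*f)*M + M) = -3 + (f²*M + M) = -3 + (M*f² + M) = -3 + (M + M*f²) = -3 + M + M*f²)
l + G(621, 682) = 141600 + (-3 + 682 + 682*621²) = 141600 + (-3 + 682 + 682*385641) = 141600 + (-3 + 682 + 263007162) = 141600 + 263007841 = 263149441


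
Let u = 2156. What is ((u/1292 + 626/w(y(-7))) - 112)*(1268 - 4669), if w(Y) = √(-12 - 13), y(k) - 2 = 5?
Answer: 6379023/17 + 2129026*I/5 ≈ 3.7524e+5 + 4.2581e+5*I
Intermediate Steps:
y(k) = 7 (y(k) = 2 + 5 = 7)
w(Y) = 5*I (w(Y) = √(-25) = 5*I)
((u/1292 + 626/w(y(-7))) - 112)*(1268 - 4669) = ((2156/1292 + 626/((5*I))) - 112)*(1268 - 4669) = ((2156*(1/1292) + 626*(-I/5)) - 112)*(-3401) = ((539/323 - 626*I/5) - 112)*(-3401) = (-35637/323 - 626*I/5)*(-3401) = 6379023/17 + 2129026*I/5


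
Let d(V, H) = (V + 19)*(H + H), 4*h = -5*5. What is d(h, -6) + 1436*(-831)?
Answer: -1193469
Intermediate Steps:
h = -25/4 (h = (-5*5)/4 = (¼)*(-25) = -25/4 ≈ -6.2500)
d(V, H) = 2*H*(19 + V) (d(V, H) = (19 + V)*(2*H) = 2*H*(19 + V))
d(h, -6) + 1436*(-831) = 2*(-6)*(19 - 25/4) + 1436*(-831) = 2*(-6)*(51/4) - 1193316 = -153 - 1193316 = -1193469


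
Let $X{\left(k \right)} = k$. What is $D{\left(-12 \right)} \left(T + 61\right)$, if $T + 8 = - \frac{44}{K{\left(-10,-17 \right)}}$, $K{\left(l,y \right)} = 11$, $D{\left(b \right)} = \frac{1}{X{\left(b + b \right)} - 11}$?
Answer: $- \frac{7}{5} \approx -1.4$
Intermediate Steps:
$D{\left(b \right)} = \frac{1}{-11 + 2 b}$ ($D{\left(b \right)} = \frac{1}{\left(b + b\right) - 11} = \frac{1}{2 b - 11} = \frac{1}{-11 + 2 b}$)
$T = -12$ ($T = -8 - \frac{44}{11} = -8 - 4 = -12$)
$D{\left(-12 \right)} \left(T + 61\right) = \frac{-12 + 61}{-11 + 2 \left(-12\right)} = \frac{1}{-11 - 24} \cdot 49 = \frac{1}{-35} \cdot 49 = \left(- \frac{1}{35}\right) 49 = - \frac{7}{5}$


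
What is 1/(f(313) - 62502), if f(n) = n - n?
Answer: -1/62502 ≈ -1.5999e-5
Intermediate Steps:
f(n) = 0
1/(f(313) - 62502) = 1/(0 - 62502) = 1/(-62502) = -1/62502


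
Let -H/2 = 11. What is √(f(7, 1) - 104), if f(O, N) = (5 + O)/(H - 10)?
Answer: I*√1670/4 ≈ 10.216*I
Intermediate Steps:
H = -22 (H = -2*11 = -22)
f(O, N) = -5/32 - O/32 (f(O, N) = (5 + O)/(-22 - 10) = (5 + O)/(-32) = (5 + O)*(-1/32) = -5/32 - O/32)
√(f(7, 1) - 104) = √((-5/32 - 1/32*7) - 104) = √((-5/32 - 7/32) - 104) = √(-3/8 - 104) = √(-835/8) = I*√1670/4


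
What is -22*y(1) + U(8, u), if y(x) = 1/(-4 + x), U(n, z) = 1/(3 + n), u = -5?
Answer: 245/33 ≈ 7.4242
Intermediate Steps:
-22*y(1) + U(8, u) = -22/(-4 + 1) + 1/(3 + 8) = -22/(-3) + 1/11 = -22*(-⅓) + 1/11 = 22/3 + 1/11 = 245/33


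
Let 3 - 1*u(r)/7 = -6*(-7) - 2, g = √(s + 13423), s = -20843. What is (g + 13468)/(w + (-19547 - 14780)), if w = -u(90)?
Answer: -3367/8517 - I*√1855/17034 ≈ -0.39533 - 0.0025285*I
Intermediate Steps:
g = 2*I*√1855 (g = √(-20843 + 13423) = √(-7420) = 2*I*√1855 ≈ 86.139*I)
u(r) = -259 (u(r) = 21 - 7*(-6*(-7) - 2) = 21 - 7*(42 - 2) = 21 - 7*40 = 21 - 280 = -259)
w = 259 (w = -1*(-259) = 259)
(g + 13468)/(w + (-19547 - 14780)) = (2*I*√1855 + 13468)/(259 + (-19547 - 14780)) = (13468 + 2*I*√1855)/(259 - 34327) = (13468 + 2*I*√1855)/(-34068) = (13468 + 2*I*√1855)*(-1/34068) = -3367/8517 - I*√1855/17034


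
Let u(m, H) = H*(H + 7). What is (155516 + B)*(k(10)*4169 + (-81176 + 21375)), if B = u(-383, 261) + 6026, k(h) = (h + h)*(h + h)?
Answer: 372189390510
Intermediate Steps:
u(m, H) = H*(7 + H)
k(h) = 4*h² (k(h) = (2*h)*(2*h) = 4*h²)
B = 75974 (B = 261*(7 + 261) + 6026 = 261*268 + 6026 = 69948 + 6026 = 75974)
(155516 + B)*(k(10)*4169 + (-81176 + 21375)) = (155516 + 75974)*((4*10²)*4169 + (-81176 + 21375)) = 231490*((4*100)*4169 - 59801) = 231490*(400*4169 - 59801) = 231490*(1667600 - 59801) = 231490*1607799 = 372189390510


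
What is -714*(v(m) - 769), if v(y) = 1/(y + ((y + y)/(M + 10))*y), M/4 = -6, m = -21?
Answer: 1098149/2 ≈ 5.4907e+5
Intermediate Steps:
M = -24 (M = 4*(-6) = -24)
v(y) = 1/(y - y²/7) (v(y) = 1/(y + ((y + y)/(-24 + 10))*y) = 1/(y + ((2*y)/(-14))*y) = 1/(y + ((2*y)*(-1/14))*y) = 1/(y + (-y/7)*y) = 1/(y - y²/7))
-714*(v(m) - 769) = -714*(-7/(-21*(-7 - 21)) - 769) = -714*(-7*(-1/21)/(-28) - 769) = -714*(-7*(-1/21)*(-1/28) - 769) = -714*(-1/84 - 769) = -714*(-64597/84) = 1098149/2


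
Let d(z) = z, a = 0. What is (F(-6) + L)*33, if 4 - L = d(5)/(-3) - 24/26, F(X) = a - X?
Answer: 5401/13 ≈ 415.46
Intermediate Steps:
F(X) = -X (F(X) = 0 - X = -X)
L = 257/39 (L = 4 - (5/(-3) - 24/26) = 4 - (5*(-⅓) - 24*1/26) = 4 - (-5/3 - 12/13) = 4 - 1*(-101/39) = 4 + 101/39 = 257/39 ≈ 6.5897)
(F(-6) + L)*33 = (-1*(-6) + 257/39)*33 = (6 + 257/39)*33 = (491/39)*33 = 5401/13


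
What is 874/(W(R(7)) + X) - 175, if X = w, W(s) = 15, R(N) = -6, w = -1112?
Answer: -192849/1097 ≈ -175.80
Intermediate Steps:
X = -1112
874/(W(R(7)) + X) - 175 = 874/(15 - 1112) - 175 = 874/(-1097) - 175 = -1/1097*874 - 175 = -874/1097 - 175 = -192849/1097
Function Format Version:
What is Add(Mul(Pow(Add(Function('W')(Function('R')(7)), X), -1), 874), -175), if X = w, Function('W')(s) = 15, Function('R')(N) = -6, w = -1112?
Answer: Rational(-192849, 1097) ≈ -175.80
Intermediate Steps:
X = -1112
Add(Mul(Pow(Add(Function('W')(Function('R')(7)), X), -1), 874), -175) = Add(Mul(Pow(Add(15, -1112), -1), 874), -175) = Add(Mul(Pow(-1097, -1), 874), -175) = Add(Mul(Rational(-1, 1097), 874), -175) = Add(Rational(-874, 1097), -175) = Rational(-192849, 1097)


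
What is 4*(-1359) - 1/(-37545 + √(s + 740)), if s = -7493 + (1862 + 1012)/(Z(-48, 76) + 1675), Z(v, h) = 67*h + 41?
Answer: -1738937751984088/319892891925 + 2*I*√9659701/106630963975 ≈ -5436.0 + 5.8295e-8*I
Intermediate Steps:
Z(v, h) = 41 + 67*h
s = -25504735/3404 (s = -7493 + (1862 + 1012)/((41 + 67*76) + 1675) = -7493 + 2874/((41 + 5092) + 1675) = -7493 + 2874/(5133 + 1675) = -7493 + 2874/6808 = -7493 + 2874*(1/6808) = -7493 + 1437/3404 = -25504735/3404 ≈ -7492.6)
4*(-1359) - 1/(-37545 + √(s + 740)) = 4*(-1359) - 1/(-37545 + √(-25504735/3404 + 740)) = -5436 - 1/(-37545 + √(-22985775/3404)) = -5436 - 1/(-37545 + 45*I*√9659701/1702)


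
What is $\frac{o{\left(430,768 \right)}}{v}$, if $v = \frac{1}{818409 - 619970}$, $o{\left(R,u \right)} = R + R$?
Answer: $170657540$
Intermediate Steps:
$o{\left(R,u \right)} = 2 R$
$v = \frac{1}{198439} \approx 5.0393 \cdot 10^{-6}$
$\frac{o{\left(430,768 \right)}}{v} = 2 \cdot 430 \frac{1}{\frac{1}{198439}} = 860 \cdot 198439 = 170657540$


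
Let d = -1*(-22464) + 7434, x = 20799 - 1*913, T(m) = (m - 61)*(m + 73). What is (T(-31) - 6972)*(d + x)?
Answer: -539459424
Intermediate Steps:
T(m) = (-61 + m)*(73 + m)
x = 19886 (x = 20799 - 913 = 19886)
d = 29898 (d = 22464 + 7434 = 29898)
(T(-31) - 6972)*(d + x) = ((-4453 + (-31)**2 + 12*(-31)) - 6972)*(29898 + 19886) = ((-4453 + 961 - 372) - 6972)*49784 = (-3864 - 6972)*49784 = -10836*49784 = -539459424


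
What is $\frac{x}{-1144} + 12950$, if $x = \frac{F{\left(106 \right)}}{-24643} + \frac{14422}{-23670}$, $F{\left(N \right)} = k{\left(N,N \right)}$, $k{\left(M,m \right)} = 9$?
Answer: $\frac{83091061353869}{6416297910} \approx 12950.0$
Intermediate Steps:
$F{\left(N \right)} = 9$
$x = - \frac{177807188}{291649905}$ ($x = \frac{9}{-24643} + \frac{14422}{-23670} = 9 \left(- \frac{1}{24643}\right) + 14422 \left(- \frac{1}{23670}\right) = - \frac{9}{24643} - \frac{7211}{11835} = - \frac{177807188}{291649905} \approx -0.60966$)
$\frac{x}{-1144} + 12950 = - \frac{177807188}{291649905 \left(-1144\right)} + 12950 = \left(- \frac{177807188}{291649905}\right) \left(- \frac{1}{1144}\right) + 12950 = \frac{3419369}{6416297910} + 12950 = \frac{83091061353869}{6416297910}$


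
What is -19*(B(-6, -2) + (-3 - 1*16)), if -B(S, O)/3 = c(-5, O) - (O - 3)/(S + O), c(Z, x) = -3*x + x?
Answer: 4427/8 ≈ 553.38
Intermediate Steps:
c(Z, x) = -2*x
B(S, O) = 6*O + 3*(-3 + O)/(O + S) (B(S, O) = -3*(-2*O - (O - 3)/(S + O)) = -3*(-2*O - (-3 + O)/(O + S)) = 6*O + 3*(-3 + O)/(O + S))
-19*(B(-6, -2) + (-3 - 1*16)) = -19*(3*(-3 - 2 + 2*(-2)² + 2*(-2)*(-6))/(-2 - 6) + (-3 - 1*16)) = -19*(3*(-3 - 2 + 2*4 + 24)/(-8) + (-3 - 16)) = -19*(3*(-⅛)*(-3 - 2 + 8 + 24) - 19) = -19*(3*(-⅛)*27 - 19) = -19*(-81/8 - 19) = -19*(-233/8) = 4427/8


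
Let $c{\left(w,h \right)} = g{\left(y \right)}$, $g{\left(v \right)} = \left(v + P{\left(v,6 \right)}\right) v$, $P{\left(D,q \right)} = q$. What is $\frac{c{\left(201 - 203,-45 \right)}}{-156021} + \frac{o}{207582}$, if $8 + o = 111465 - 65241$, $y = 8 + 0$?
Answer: $\frac{399300964}{1799286179} \approx 0.22192$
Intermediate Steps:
$y = 8$
$g{\left(v \right)} = v \left(6 + v\right)$ ($g{\left(v \right)} = \left(v + 6\right) v = \left(6 + v\right) v = v \left(6 + v\right)$)
$c{\left(w,h \right)} = 112$ ($c{\left(w,h \right)} = 8 \left(6 + 8\right) = 8 \cdot 14 = 112$)
$o = 46216$ ($o = -8 + \left(111465 - 65241\right) = -8 + 46224 = 46216$)
$\frac{c{\left(201 - 203,-45 \right)}}{-156021} + \frac{o}{207582} = \frac{112}{-156021} + \frac{46216}{207582} = 112 \left(- \frac{1}{156021}\right) + 46216 \cdot \frac{1}{207582} = - \frac{112}{156021} + \frac{23108}{103791} = \frac{399300964}{1799286179}$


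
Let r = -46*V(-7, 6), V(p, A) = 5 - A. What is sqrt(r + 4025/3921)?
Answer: sqrt(722997111)/3921 ≈ 6.8576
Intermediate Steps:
r = 46 (r = -46*(5 - 1*6) = -46*(5 - 6) = -46*(-1) = 46)
sqrt(r + 4025/3921) = sqrt(46 + 4025/3921) = sqrt(184391/3921) = sqrt(722997111)/3921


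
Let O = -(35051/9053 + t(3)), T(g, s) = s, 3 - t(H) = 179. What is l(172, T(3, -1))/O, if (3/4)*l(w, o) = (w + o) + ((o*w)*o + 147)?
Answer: 2534840/667833 ≈ 3.7956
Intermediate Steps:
t(H) = -176 (t(H) = 3 - 1*179 = 3 - 179 = -176)
l(w, o) = 196 + 4*o/3 + 4*w/3 + 4*w*o²/3 (l(w, o) = 4*((w + o) + ((o*w)*o + 147))/3 = 4*((o + w) + (w*o² + 147))/3 = 4*((o + w) + (147 + w*o²))/3 = 4*(147 + o + w + w*o²)/3 = 196 + 4*o/3 + 4*w/3 + 4*w*o²/3)
O = 1558277/9053 (O = -(35051/9053 - 176) = -1*(-1558277/9053) = 1558277/9053 ≈ 172.13)
l(172, T(3, -1))/O = (196 + (4/3)*(-1) + (4/3)*172 + (4/3)*172*(-1)²)/(1558277/9053) = (196 - 4/3 + 688/3 + (4/3)*172*1)*(9053/1558277) = (196 - 4/3 + 688/3 + 688/3)*(9053/1558277) = (1960/3)*(9053/1558277) = 2534840/667833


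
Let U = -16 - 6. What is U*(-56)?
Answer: 1232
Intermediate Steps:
U = -22
U*(-56) = -22*(-56) = 1232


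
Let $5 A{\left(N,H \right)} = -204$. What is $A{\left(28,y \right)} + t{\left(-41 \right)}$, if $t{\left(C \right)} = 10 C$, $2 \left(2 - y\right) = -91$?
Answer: $- \frac{2254}{5} \approx -450.8$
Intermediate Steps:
$y = \frac{95}{2}$ ($y = 2 - - \frac{91}{2} = 2 + \frac{91}{2} = \frac{95}{2} \approx 47.5$)
$A{\left(N,H \right)} = - \frac{204}{5}$ ($A{\left(N,H \right)} = \frac{1}{5} \left(-204\right) = - \frac{204}{5}$)
$A{\left(28,y \right)} + t{\left(-41 \right)} = - \frac{204}{5} + 10 \left(-41\right) = - \frac{204}{5} - 410 = - \frac{2254}{5}$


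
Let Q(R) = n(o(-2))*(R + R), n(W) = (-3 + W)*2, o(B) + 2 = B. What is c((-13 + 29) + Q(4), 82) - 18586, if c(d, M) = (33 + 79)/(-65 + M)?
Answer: -315850/17 ≈ -18579.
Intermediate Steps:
o(B) = -2 + B
n(W) = -6 + 2*W
Q(R) = -28*R (Q(R) = (-6 + 2*(-2 - 2))*(R + R) = (-6 + 2*(-4))*(2*R) = (-6 - 8)*(2*R) = -28*R)
c(d, M) = 112/(-65 + M)
c((-13 + 29) + Q(4), 82) - 18586 = 112/(-65 + 82) - 18586 = 112/17 - 18586 = -315850/17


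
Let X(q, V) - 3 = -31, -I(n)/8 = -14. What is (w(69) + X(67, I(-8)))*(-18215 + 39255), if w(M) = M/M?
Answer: -568080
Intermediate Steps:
I(n) = 112 (I(n) = -8*(-14) = 112)
w(M) = 1
X(q, V) = -28 (X(q, V) = 3 - 31 = -28)
(w(69) + X(67, I(-8)))*(-18215 + 39255) = (1 - 28)*(-18215 + 39255) = -27*21040 = -568080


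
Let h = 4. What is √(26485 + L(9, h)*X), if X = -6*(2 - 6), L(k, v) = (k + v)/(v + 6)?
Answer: √662905/5 ≈ 162.84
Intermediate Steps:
L(k, v) = (k + v)/(6 + v)
X = 24 (X = -6*(-4) = 24)
√(26485 + L(9, h)*X) = √(26485 + ((9 + 4)/(6 + 4))*24) = √(26485 + (13/10)*24) = √(26485 + 156/5) = √(132581/5) = √662905/5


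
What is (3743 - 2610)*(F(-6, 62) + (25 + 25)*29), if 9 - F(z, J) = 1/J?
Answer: 102487781/62 ≈ 1.6530e+6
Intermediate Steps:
F(z, J) = 9 - 1/J
(3743 - 2610)*(F(-6, 62) + (25 + 25)*29) = (3743 - 2610)*((9 - 1/62) + (25 + 25)*29) = 1133*((9 - 1*1/62) + 50*29) = 1133*((9 - 1/62) + 1450) = 1133*(557/62 + 1450) = 1133*(90457/62) = 102487781/62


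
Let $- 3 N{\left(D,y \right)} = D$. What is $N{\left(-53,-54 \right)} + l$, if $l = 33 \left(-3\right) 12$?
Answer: $- \frac{3511}{3} \approx -1170.3$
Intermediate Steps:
$N{\left(D,y \right)} = - \frac{D}{3}$
$l = -1188$ ($l = \left(-99\right) 12 = -1188$)
$N{\left(-53,-54 \right)} + l = \left(- \frac{1}{3}\right) \left(-53\right) - 1188 = \frac{53}{3} - 1188 = - \frac{3511}{3}$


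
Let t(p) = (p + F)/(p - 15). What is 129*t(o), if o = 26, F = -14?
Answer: 1548/11 ≈ 140.73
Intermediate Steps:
t(p) = (-14 + p)/(-15 + p) (t(p) = (p - 14)/(p - 15) = (-14 + p)/(-15 + p))
129*t(o) = 129*((-14 + 26)/(-15 + 26)) = 129*(12/11) = 1548/11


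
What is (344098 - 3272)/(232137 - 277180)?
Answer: -340826/45043 ≈ -7.5667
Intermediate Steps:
(344098 - 3272)/(232137 - 277180) = 340826/(-45043) = 340826*(-1/45043) = -340826/45043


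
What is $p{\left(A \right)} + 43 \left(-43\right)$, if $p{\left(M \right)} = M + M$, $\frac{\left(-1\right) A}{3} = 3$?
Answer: $-1867$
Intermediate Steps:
$A = -9$ ($A = \left(-3\right) 3 = -9$)
$p{\left(M \right)} = 2 M$
$p{\left(A \right)} + 43 \left(-43\right) = 2 \left(-9\right) + 43 \left(-43\right) = -18 - 1849 = -1867$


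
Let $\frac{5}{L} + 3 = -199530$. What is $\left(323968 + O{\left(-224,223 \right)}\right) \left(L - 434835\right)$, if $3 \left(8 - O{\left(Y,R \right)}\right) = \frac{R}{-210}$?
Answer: $- \frac{1770896128979130218}{12570579} \approx -1.4088 \cdot 10^{11}$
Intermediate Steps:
$L = - \frac{5}{199533}$ ($L = \frac{5}{-3 - 199530} = \frac{5}{-199533} = 5 \left(- \frac{1}{199533}\right) = - \frac{5}{199533} \approx -2.5059 \cdot 10^{-5}$)
$O{\left(Y,R \right)} = 8 + \frac{R}{630}$ ($O{\left(Y,R \right)} = 8 - \frac{R \frac{1}{-210}}{3} = 8 - \frac{R \left(- \frac{1}{210}\right)}{3} = 8 - \frac{\left(- \frac{1}{210}\right) R}{3} = 8 + \frac{R}{630}$)
$\left(323968 + O{\left(-224,223 \right)}\right) \left(L - 434835\right) = \left(323968 + \left(8 + \frac{1}{630} \cdot 223\right)\right) \left(- \frac{5}{199533} - 434835\right) = \left(323968 + \left(8 + \frac{223}{630}\right)\right) \left(- \frac{86763932060}{199533}\right) = \left(323968 + \frac{5263}{630}\right) \left(- \frac{86763932060}{199533}\right) = \frac{204105103}{630} \left(- \frac{86763932060}{199533}\right) = - \frac{1770896128979130218}{12570579}$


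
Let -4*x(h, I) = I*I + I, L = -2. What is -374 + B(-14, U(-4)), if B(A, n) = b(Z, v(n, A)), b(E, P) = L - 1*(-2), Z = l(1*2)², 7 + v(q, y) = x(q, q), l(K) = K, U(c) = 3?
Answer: -374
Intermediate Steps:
x(h, I) = -I/4 - I²/4 (x(h, I) = -(I*I + I)/4 = -(I² + I)/4 = -(I + I²)/4 = -I/4 - I²/4)
v(q, y) = -7 - q*(1 + q)/4
Z = 4 (Z = (1*2)² = 2² = 4)
b(E, P) = 0 (b(E, P) = -2 - 1*(-2) = -2 + 2 = 0)
B(A, n) = 0
-374 + B(-14, U(-4)) = -374 + 0 = -374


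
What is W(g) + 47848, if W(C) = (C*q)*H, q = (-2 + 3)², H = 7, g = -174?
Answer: 46630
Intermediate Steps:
q = 1 (q = 1² = 1)
W(C) = 7*C (W(C) = (C*1)*7 = C*7 = 7*C)
W(g) + 47848 = 7*(-174) + 47848 = -1218 + 47848 = 46630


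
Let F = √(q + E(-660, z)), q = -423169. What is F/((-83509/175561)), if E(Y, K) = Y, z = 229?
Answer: -175561*I*√423829/83509 ≈ -1368.6*I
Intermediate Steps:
F = I*√423829 (F = √(-423169 - 660) = √(-423829) = I*√423829 ≈ 651.02*I)
F/((-83509/175561)) = (I*√423829)/((-83509/175561)) = (I*√423829)/((-83509*1/175561)) = (I*√423829)/(-83509/175561) = (I*√423829)*(-175561/83509) = -175561*I*√423829/83509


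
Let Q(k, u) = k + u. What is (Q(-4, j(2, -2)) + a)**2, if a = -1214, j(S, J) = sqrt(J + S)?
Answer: 1483524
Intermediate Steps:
(Q(-4, j(2, -2)) + a)**2 = ((-4 + sqrt(-2 + 2)) - 1214)**2 = ((-4 + sqrt(0)) - 1214)**2 = ((-4 + 0) - 1214)**2 = (-4 - 1214)**2 = (-1218)**2 = 1483524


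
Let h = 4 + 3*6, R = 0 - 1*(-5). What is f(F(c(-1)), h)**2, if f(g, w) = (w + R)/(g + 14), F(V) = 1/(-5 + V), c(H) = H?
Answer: 26244/6889 ≈ 3.8096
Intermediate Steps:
R = 5 (R = 0 + 5 = 5)
h = 22 (h = 4 + 18 = 22)
f(g, w) = (5 + w)/(14 + g) (f(g, w) = (w + 5)/(g + 14) = (5 + w)/(14 + g))
f(F(c(-1)), h)**2 = ((5 + 22)/(14 + 1/(-5 - 1)))**2 = (27/(14 + 1/(-6)))**2 = (27/(14 - 1/6))**2 = (27/(83/6))**2 = ((6/83)*27)**2 = (162/83)**2 = 26244/6889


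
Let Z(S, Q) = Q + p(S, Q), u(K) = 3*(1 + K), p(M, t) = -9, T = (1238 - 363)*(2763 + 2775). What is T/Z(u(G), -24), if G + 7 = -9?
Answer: -1615250/11 ≈ -1.4684e+5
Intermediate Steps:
T = 4845750 (T = 875*5538 = 4845750)
G = -16 (G = -7 - 9 = -16)
u(K) = 3 + 3*K
Z(S, Q) = -9 + Q (Z(S, Q) = Q - 9 = -9 + Q)
T/Z(u(G), -24) = 4845750/(-9 - 24) = 4845750/(-33) = 4845750*(-1/33) = -1615250/11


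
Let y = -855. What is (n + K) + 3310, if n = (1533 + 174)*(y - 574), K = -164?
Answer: -2436157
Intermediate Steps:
n = -2439303 (n = (1533 + 174)*(-855 - 574) = 1707*(-1429) = -2439303)
(n + K) + 3310 = (-2439303 - 164) + 3310 = -2439467 + 3310 = -2436157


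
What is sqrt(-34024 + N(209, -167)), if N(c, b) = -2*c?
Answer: I*sqrt(34442) ≈ 185.59*I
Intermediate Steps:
sqrt(-34024 + N(209, -167)) = sqrt(-34024 - 2*209) = sqrt(-34024 - 418) = sqrt(-34442) = I*sqrt(34442)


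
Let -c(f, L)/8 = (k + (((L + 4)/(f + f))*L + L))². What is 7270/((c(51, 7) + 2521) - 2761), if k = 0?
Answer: -9454635/937801 ≈ -10.082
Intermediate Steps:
c(f, L) = -8*(L + L*(4 + L)/(2*f))² (c(f, L) = -8*(0 + (((L + 4)/(f + f))*L + L))² = -8*(0 + (((4 + L)/((2*f)))*L + L))² = -8*(0 + (((4 + L)*(1/(2*f)))*L + L))² = -8*(0 + (((4 + L)/(2*f))*L + L))² = -8*(0 + (L*(4 + L)/(2*f) + L))² = -8*(0 + (L + L*(4 + L)/(2*f)))² = -8*(L + L*(4 + L)/(2*f))²)
7270/((c(51, 7) + 2521) - 2761) = 7270/((-2*7²*(4 + 7 + 2*51)²/51² + 2521) - 2761) = 7270/((-2*49*1/2601*(4 + 7 + 102)² + 2521) - 2761) = 7270/((-2*49*1/2601*113² + 2521) - 2761) = 7270/((-2*49*1/2601*12769 + 2521) - 2761) = 7270/((-1251362/2601 + 2521) - 2761) = 7270/(5305759/2601 - 2761) = 7270/(-1875602/2601) = 7270*(-2601/1875602) = -9454635/937801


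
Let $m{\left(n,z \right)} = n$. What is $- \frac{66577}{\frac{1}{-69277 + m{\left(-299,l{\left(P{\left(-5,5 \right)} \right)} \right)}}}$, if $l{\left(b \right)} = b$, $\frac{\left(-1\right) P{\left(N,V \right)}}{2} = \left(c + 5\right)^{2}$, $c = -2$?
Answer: $4632161352$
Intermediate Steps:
$P{\left(N,V \right)} = -18$ ($P{\left(N,V \right)} = - 2 \left(-2 + 5\right)^{2} = - 2 \cdot 3^{2} = \left(-2\right) 9 = -18$)
$- \frac{66577}{\frac{1}{-69277 + m{\left(-299,l{\left(P{\left(-5,5 \right)} \right)} \right)}}} = - \frac{66577}{\frac{1}{-69277 - 299}} = - \frac{66577}{\frac{1}{-69576}} = - \frac{66577}{- \frac{1}{69576}} = \left(-66577\right) \left(-69576\right) = 4632161352$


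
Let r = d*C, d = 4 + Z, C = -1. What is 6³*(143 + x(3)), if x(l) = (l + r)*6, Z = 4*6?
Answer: -1512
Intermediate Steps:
Z = 24
d = 28 (d = 4 + 24 = 28)
r = -28 (r = 28*(-1) = -28)
x(l) = -168 + 6*l (x(l) = (l - 28)*6 = (-28 + l)*6 = -168 + 6*l)
6³*(143 + x(3)) = 6³*(143 + (-168 + 6*3)) = 216*(143 + (-168 + 18)) = 216*(143 - 150) = 216*(-7) = -1512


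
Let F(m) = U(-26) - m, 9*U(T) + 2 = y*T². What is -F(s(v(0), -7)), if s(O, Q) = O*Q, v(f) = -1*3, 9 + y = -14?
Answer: 15739/9 ≈ 1748.8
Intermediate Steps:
y = -23 (y = -9 - 14 = -23)
v(f) = -3
U(T) = -2/9 - 23*T²/9 (U(T) = -2/9 + (-23*T²)/9 = -2/9 - 23*T²/9)
F(m) = -15550/9 - m (F(m) = (-2/9 - 23/9*(-26)²) - m = (-2/9 - 23/9*676) - m = (-2/9 - 15548/9) - m = -15550/9 - m)
-F(s(v(0), -7)) = -(-15550/9 - (-3)*(-7)) = -(-15550/9 - 1*21) = -(-15550/9 - 21) = -1*(-15739/9) = 15739/9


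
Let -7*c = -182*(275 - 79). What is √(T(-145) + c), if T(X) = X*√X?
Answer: √(5096 - 145*I*√145) ≈ 72.398 - 12.059*I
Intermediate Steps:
T(X) = X^(3/2)
c = 5096 (c = -(-26)*(275 - 79) = -(-26)*196 = -⅐*(-35672) = 5096)
√(T(-145) + c) = √((-145)^(3/2) + 5096) = √(-145*I*√145 + 5096) = √(5096 - 145*I*√145)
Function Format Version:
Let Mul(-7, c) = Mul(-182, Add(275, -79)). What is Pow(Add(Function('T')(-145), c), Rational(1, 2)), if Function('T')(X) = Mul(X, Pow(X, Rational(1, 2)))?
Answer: Pow(Add(5096, Mul(-145, I, Pow(145, Rational(1, 2)))), Rational(1, 2)) ≈ Add(72.398, Mul(-12.059, I))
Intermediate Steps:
Function('T')(X) = Pow(X, Rational(3, 2))
c = 5096 (c = Mul(Rational(-1, 7), Mul(-182, Add(275, -79))) = Mul(Rational(-1, 7), Mul(-182, 196)) = Mul(Rational(-1, 7), -35672) = 5096)
Pow(Add(Function('T')(-145), c), Rational(1, 2)) = Pow(Add(Pow(-145, Rational(3, 2)), 5096), Rational(1, 2)) = Pow(Add(Mul(-145, I, Pow(145, Rational(1, 2))), 5096), Rational(1, 2)) = Pow(Add(5096, Mul(-145, I, Pow(145, Rational(1, 2)))), Rational(1, 2))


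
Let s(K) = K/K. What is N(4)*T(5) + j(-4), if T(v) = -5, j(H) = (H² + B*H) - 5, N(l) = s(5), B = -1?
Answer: 10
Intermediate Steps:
s(K) = 1
N(l) = 1
j(H) = -5 + H² - H (j(H) = (H² - H) - 5 = -5 + H² - H)
N(4)*T(5) + j(-4) = 1*(-5) + (-5 + (-4)² - 1*(-4)) = -5 + (-5 + 16 + 4) = -5 + 15 = 10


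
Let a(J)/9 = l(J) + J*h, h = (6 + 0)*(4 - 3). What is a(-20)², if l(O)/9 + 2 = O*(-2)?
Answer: 3992004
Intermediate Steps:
l(O) = -18 - 18*O (l(O) = -18 + 9*(O*(-2)) = -18 + 9*(-2*O) = -18 - 18*O)
h = 6 (h = 6*1 = 6)
a(J) = -162 - 108*J (a(J) = 9*((-18 - 18*J) + J*6) = 9*((-18 - 18*J) + 6*J) = 9*(-18 - 12*J) = -162 - 108*J)
a(-20)² = (-162 - 108*(-20))² = (-162 + 2160)² = 1998² = 3992004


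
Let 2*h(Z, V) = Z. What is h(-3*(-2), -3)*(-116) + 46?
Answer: -302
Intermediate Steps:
h(Z, V) = Z/2
h(-3*(-2), -3)*(-116) + 46 = ((-3*(-2))/2)*(-116) + 46 = ((½)*6)*(-116) + 46 = 3*(-116) + 46 = -348 + 46 = -302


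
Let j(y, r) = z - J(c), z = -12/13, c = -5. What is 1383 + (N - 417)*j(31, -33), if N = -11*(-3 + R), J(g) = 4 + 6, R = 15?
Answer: 95937/13 ≈ 7379.8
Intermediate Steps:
J(g) = 10
z = -12/13 (z = -12*1/13 = -12/13 ≈ -0.92308)
N = -132 (N = -11*(-3 + 15) = -11*12 = -132)
j(y, r) = -142/13 (j(y, r) = -12/13 - 1*10 = -12/13 - 10 = -142/13)
1383 + (N - 417)*j(31, -33) = 1383 + (-132 - 417)*(-142/13) = 1383 - 549*(-142/13) = 1383 + 77958/13 = 95937/13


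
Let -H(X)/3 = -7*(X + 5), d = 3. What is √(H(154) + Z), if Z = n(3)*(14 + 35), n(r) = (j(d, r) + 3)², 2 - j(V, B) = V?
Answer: √3535 ≈ 59.456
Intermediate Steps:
j(V, B) = 2 - V
n(r) = 4 (n(r) = ((2 - 1*3) + 3)² = ((2 - 3) + 3)² = (-1 + 3)² = 2² = 4)
Z = 196 (Z = 4*(14 + 35) = 4*49 = 196)
H(X) = 105 + 21*X (H(X) = -(-21)*(X + 5) = -(-21)*(5 + X) = -3*(-35 - 7*X) = 105 + 21*X)
√(H(154) + Z) = √((105 + 21*154) + 196) = √((105 + 3234) + 196) = √(3339 + 196) = √3535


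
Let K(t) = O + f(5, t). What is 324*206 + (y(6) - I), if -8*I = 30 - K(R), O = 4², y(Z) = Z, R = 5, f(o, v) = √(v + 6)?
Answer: 267007/4 - √11/8 ≈ 66751.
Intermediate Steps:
f(o, v) = √(6 + v)
O = 16
K(t) = 16 + √(6 + t)
I = -7/4 + √11/8 (I = -(30 - (16 + √(6 + 5)))/8 = -(30 - (16 + √11))/8 = -(30 + (-16 - √11))/8 = -(14 - √11)/8 = -7/4 + √11/8 ≈ -1.3354)
324*206 + (y(6) - I) = 324*206 + (6 - (-7/4 + √11/8)) = 66744 + (6 + (7/4 - √11/8)) = 66744 + (31/4 - √11/8) = 267007/4 - √11/8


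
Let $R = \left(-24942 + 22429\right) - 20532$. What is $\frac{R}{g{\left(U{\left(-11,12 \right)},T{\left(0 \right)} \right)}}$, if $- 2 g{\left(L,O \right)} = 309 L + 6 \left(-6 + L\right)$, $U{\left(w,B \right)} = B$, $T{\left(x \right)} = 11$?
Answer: $\frac{23045}{1872} \approx 12.31$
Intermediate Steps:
$g{\left(L,O \right)} = 18 - \frac{315 L}{2}$ ($g{\left(L,O \right)} = - \frac{309 L + 6 \left(-6 + L\right)}{2} = - \frac{309 L + \left(-36 + 6 L\right)}{2} = - \frac{-36 + 315 L}{2} = 18 - \frac{315 L}{2}$)
$R = -23045$ ($R = -2513 - 20532 = -23045$)
$\frac{R}{g{\left(U{\left(-11,12 \right)},T{\left(0 \right)} \right)}} = - \frac{23045}{18 - 1890} = - \frac{23045}{-1872} = \left(-23045\right) \left(- \frac{1}{1872}\right) = \frac{23045}{1872}$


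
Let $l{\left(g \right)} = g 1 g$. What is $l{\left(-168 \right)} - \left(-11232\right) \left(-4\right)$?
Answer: $-16704$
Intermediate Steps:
$l{\left(g \right)} = g^{2}$ ($l{\left(g \right)} = g g = g^{2}$)
$l{\left(-168 \right)} - \left(-11232\right) \left(-4\right) = \left(-168\right)^{2} - \left(-11232\right) \left(-4\right) = 28224 - 44928 = -16704$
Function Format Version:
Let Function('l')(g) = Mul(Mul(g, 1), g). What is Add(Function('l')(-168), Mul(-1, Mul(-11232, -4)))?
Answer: -16704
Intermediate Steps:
Function('l')(g) = Pow(g, 2) (Function('l')(g) = Mul(g, g) = Pow(g, 2))
Add(Function('l')(-168), Mul(-1, Mul(-11232, -4))) = Add(Pow(-168, 2), Mul(-1, Mul(-11232, -4))) = Add(28224, Mul(-1, 44928)) = Add(28224, -44928) = -16704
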